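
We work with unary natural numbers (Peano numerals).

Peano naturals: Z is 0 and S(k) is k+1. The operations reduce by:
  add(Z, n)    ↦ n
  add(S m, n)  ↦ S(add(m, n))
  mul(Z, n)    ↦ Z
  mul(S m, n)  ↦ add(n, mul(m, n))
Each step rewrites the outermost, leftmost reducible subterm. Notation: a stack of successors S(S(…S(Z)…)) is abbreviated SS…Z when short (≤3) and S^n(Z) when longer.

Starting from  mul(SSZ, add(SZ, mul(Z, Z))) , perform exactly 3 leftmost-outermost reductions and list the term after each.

  start: mul(SSZ, add(SZ, mul(Z, Z)))
  [1] add(add(SZ, mul(Z, Z)), mul(SZ, add(SZ, mul(Z, Z))))
  [2] add(S(add(Z, mul(Z, Z))), mul(SZ, add(SZ, mul(Z, Z))))
  [3] S(add(add(Z, mul(Z, Z)), mul(SZ, add(SZ, mul(Z, Z)))))

Answer: after 3 steps: S(add(add(Z, mul(Z, Z)), mul(SZ, add(SZ, mul(Z, Z)))))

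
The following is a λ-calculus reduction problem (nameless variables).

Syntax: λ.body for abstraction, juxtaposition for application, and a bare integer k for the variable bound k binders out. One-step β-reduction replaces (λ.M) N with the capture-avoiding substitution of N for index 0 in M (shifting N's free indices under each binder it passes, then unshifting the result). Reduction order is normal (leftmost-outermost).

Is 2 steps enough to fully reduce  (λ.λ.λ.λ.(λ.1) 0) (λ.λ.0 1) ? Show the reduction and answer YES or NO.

  start: (λ.λ.λ.λ.(λ.1) 0) (λ.λ.0 1)
  →1  λ.λ.λ.(λ.1) 0
  →2  λ.λ.λ.0

Answer: YES — reaches normal form λ.λ.λ.0 in 2 ≤ 2 steps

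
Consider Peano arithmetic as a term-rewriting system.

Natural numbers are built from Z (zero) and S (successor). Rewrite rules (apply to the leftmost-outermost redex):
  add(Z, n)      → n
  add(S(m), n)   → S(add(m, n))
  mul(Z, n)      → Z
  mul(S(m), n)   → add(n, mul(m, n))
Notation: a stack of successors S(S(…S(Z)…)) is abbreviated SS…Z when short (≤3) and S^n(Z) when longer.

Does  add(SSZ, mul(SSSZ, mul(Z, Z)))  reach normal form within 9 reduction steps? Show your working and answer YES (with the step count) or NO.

  start: add(SSZ, mul(SSSZ, mul(Z, Z)))
  [1] S(add(SZ, mul(SSSZ, mul(Z, Z))))
  [2] S(S(add(Z, mul(SSSZ, mul(Z, Z)))))
  [3] S(S(mul(SSSZ, mul(Z, Z))))
  [4] S(S(add(mul(Z, Z), mul(SSZ, mul(Z, Z)))))
  [5] S(S(add(Z, mul(SSZ, mul(Z, Z)))))
  [6] S(S(mul(SSZ, mul(Z, Z))))
  [7] S(S(add(mul(Z, Z), mul(SZ, mul(Z, Z)))))
  [8] S(S(add(Z, mul(SZ, mul(Z, Z)))))
  [9] S(S(mul(SZ, mul(Z, Z))))

Answer: NO — after 9 steps the term is S(S(mul(SZ, mul(Z, Z)))), not yet normal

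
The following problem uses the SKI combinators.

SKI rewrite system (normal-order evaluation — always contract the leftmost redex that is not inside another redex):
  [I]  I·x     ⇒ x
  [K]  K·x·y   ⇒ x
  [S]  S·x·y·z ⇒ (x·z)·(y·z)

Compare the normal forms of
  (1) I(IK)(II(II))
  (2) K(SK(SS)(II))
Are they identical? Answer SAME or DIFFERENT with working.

Answer: SAME — A ⇓ KI, B ⇓ KI

Derivation:
Term A:
  start: I(IK)(II(II))
  [1] IK(II(II))
  [2] K(II(II))
  [3] K(I(II))
  [4] K(II)
  [5] KI

Term B:
  start: K(SK(SS)(II))
  [1] K(K(II)(SS(II)))
  [2] K(II)
  [3] KI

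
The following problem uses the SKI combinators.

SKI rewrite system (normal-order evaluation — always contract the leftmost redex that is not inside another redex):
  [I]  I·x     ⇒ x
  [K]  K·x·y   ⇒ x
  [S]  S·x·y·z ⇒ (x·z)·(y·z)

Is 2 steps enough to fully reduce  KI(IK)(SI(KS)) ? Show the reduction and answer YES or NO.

Answer: YES — reaches normal form SI(KS) in 2 ≤ 2 steps

Working:
  start: KI(IK)(SI(KS))
  →1  I(SI(KS))
  →2  SI(KS)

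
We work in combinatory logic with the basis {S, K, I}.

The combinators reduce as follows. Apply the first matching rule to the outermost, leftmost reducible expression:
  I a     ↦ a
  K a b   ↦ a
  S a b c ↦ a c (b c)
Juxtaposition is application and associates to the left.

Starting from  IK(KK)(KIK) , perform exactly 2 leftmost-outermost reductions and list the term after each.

Answer: after 2 steps: KK

Working:
  start: IK(KK)(KIK)
  [1] K(KK)(KIK)
  [2] KK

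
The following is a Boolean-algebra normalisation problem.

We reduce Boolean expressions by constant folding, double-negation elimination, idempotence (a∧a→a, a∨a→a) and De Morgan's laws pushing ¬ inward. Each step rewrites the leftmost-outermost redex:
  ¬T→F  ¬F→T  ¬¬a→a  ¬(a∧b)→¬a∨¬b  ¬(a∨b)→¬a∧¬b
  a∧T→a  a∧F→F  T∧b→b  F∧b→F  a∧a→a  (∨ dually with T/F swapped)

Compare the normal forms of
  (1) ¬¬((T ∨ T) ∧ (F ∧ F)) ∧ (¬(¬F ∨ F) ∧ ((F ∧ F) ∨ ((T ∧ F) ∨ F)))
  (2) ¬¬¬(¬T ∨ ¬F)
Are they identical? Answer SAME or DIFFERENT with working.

Answer: SAME — A ⇓ F, B ⇓ F

Working:
Term A:
  start: ¬¬((T ∨ T) ∧ (F ∧ F)) ∧ (¬(¬F ∨ F) ∧ ((F ∧ F) ∨ ((T ∧ F) ∨ F)))
  [1] ((T ∨ T) ∧ (F ∧ F)) ∧ (¬(¬F ∨ F) ∧ ((F ∧ F) ∨ ((T ∧ F) ∨ F)))
  [2] (T ∧ (F ∧ F)) ∧ (¬(¬F ∨ F) ∧ ((F ∧ F) ∨ ((T ∧ F) ∨ F)))
  [3] (F ∧ F) ∧ (¬(¬F ∨ F) ∧ ((F ∧ F) ∨ ((T ∧ F) ∨ F)))
  [4] F ∧ (¬(¬F ∨ F) ∧ ((F ∧ F) ∨ ((T ∧ F) ∨ F)))
  [5] F

Term B:
  start: ¬¬¬(¬T ∨ ¬F)
  [1] ¬(¬T ∨ ¬F)
  [2] ¬¬T ∧ ¬¬F
  [3] T ∧ ¬¬F
  [4] ¬¬F
  [5] F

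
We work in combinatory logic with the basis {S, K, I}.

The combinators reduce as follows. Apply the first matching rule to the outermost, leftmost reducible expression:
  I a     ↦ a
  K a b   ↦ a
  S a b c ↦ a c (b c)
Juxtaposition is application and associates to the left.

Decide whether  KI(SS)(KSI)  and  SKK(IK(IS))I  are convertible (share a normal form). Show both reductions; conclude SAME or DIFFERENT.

Answer: SAME — A ⇓ S, B ⇓ S

Derivation:
Term A:
  start: KI(SS)(KSI)
  step 1: I(KSI)
  step 2: KSI
  step 3: S

Term B:
  start: SKK(IK(IS))I
  step 1: K(IK(IS))(K(IK(IS)))I
  step 2: IK(IS)I
  step 3: K(IS)I
  step 4: IS
  step 5: S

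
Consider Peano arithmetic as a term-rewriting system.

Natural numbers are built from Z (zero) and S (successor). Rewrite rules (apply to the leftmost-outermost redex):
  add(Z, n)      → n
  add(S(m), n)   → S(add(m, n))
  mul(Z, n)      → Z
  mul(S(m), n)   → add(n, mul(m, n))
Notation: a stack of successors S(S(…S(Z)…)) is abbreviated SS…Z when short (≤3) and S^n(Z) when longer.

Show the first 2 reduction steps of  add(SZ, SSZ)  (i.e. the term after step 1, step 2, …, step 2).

  start: add(SZ, SSZ)
  step 1: S(add(Z, SSZ))
  step 2: SSSZ

Answer: after 2 steps: SSSZ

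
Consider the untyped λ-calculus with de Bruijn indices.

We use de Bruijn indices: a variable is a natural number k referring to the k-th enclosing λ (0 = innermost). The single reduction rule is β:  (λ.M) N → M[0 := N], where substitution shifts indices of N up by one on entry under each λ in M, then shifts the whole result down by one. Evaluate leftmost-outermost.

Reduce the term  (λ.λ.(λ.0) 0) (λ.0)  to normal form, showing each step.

Answer: normal form = λ.0  (in 2 steps)

Derivation:
  start: (λ.λ.(λ.0) 0) (λ.0)
  →1  λ.(λ.0) 0
  →2  λ.0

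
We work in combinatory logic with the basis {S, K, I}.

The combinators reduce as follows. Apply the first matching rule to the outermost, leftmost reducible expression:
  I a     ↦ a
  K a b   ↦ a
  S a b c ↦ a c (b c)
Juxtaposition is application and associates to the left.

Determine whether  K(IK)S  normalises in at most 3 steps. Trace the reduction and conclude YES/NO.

Answer: YES — reaches normal form K in 2 ≤ 3 steps

Derivation:
  start: K(IK)S
  [1] IK
  [2] K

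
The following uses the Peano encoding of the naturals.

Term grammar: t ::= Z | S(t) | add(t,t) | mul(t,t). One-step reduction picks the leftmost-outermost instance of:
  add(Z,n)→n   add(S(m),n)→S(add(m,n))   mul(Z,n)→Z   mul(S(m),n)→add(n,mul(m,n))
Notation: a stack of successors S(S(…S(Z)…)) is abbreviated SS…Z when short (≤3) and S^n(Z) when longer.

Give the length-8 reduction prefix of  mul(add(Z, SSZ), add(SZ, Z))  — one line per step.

  start: mul(add(Z, SSZ), add(SZ, Z))
  step 1: mul(SSZ, add(SZ, Z))
  step 2: add(add(SZ, Z), mul(SZ, add(SZ, Z)))
  step 3: add(S(add(Z, Z)), mul(SZ, add(SZ, Z)))
  step 4: S(add(add(Z, Z), mul(SZ, add(SZ, Z))))
  step 5: S(add(Z, mul(SZ, add(SZ, Z))))
  step 6: S(mul(SZ, add(SZ, Z)))
  step 7: S(add(add(SZ, Z), mul(Z, add(SZ, Z))))
  step 8: S(add(S(add(Z, Z)), mul(Z, add(SZ, Z))))

Answer: after 8 steps: S(add(S(add(Z, Z)), mul(Z, add(SZ, Z))))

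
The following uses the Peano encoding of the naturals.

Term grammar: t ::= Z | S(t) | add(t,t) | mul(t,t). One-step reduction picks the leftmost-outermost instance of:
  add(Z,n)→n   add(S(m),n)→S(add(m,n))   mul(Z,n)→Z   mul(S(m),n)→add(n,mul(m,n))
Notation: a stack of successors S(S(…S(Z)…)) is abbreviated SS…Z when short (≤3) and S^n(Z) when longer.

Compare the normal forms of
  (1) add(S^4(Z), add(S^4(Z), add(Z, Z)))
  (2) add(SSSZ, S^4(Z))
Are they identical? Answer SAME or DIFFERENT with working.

Term A:
  start: add(S^4(Z), add(S^4(Z), add(Z, Z)))
  step 1: S(add(SSSZ, add(S^4(Z), add(Z, Z))))
  step 2: S(S(add(SSZ, add(S^4(Z), add(Z, Z)))))
  step 3: S(S(S(add(SZ, add(S^4(Z), add(Z, Z))))))
  step 4: S(S(S(S(add(Z, add(S^4(Z), add(Z, Z)))))))
  step 5: S(S(S(S(add(S^4(Z), add(Z, Z))))))
  step 6: S(S(S(S(S(add(SSSZ, add(Z, Z)))))))
  step 7: S(S(S(S(S(S(add(SSZ, add(Z, Z))))))))
  step 8: S(S(S(S(S(S(S(add(SZ, add(Z, Z)))))))))
  step 9: S(S(S(S(S(S(S(S(add(Z, add(Z, Z))))))))))
  step 10: S(S(S(S(S(S(S(S(add(Z, Z)))))))))
  step 11: S^8(Z)

Term B:
  start: add(SSSZ, S^4(Z))
  step 1: S(add(SSZ, S^4(Z)))
  step 2: S(S(add(SZ, S^4(Z))))
  step 3: S(S(S(add(Z, S^4(Z)))))
  step 4: S^7(Z)

Answer: DIFFERENT — A ⇓ S^8(Z), B ⇓ S^7(Z)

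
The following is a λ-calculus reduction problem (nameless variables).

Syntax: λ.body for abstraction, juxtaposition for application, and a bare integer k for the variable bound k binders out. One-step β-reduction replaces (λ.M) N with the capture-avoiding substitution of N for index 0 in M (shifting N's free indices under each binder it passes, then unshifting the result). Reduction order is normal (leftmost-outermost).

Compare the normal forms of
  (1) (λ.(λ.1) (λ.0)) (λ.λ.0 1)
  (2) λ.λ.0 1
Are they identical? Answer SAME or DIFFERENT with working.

Term A:
  start: (λ.(λ.1) (λ.0)) (λ.λ.0 1)
  step 1: (λ.λ.λ.0 1) (λ.0)
  step 2: λ.λ.0 1

Term B:
  start: λ.λ.0 1

Answer: SAME — A ⇓ λ.λ.0 1, B ⇓ λ.λ.0 1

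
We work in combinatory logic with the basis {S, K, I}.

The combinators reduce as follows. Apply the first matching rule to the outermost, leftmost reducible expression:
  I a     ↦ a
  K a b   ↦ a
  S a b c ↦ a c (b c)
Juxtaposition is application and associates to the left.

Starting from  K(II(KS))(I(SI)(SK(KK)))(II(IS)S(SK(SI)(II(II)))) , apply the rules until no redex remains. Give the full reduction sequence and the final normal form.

  start: K(II(KS))(I(SI)(SK(KK)))(II(IS)S(SK(SI)(II(II))))
  →1  II(KS)(II(IS)S(SK(SI)(II(II))))
  →2  I(KS)(II(IS)S(SK(SI)(II(II))))
  →3  KS(II(IS)S(SK(SI)(II(II))))
  →4  S

Answer: normal form = S  (in 4 steps)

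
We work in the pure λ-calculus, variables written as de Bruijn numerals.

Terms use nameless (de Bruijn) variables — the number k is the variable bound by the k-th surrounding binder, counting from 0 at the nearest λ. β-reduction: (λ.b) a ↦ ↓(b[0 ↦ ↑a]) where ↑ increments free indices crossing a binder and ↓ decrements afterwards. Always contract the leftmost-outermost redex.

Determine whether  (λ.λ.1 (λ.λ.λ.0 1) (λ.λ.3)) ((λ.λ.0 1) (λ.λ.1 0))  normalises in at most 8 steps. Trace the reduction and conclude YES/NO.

Answer: YES — reaches normal form λ.λ.0 (λ.λ.λ.0 (λ.λ.1 0)) in 6 ≤ 8 steps

Derivation:
  start: (λ.λ.1 (λ.λ.λ.0 1) (λ.λ.3)) ((λ.λ.0 1) (λ.λ.1 0))
  [1] λ.(λ.λ.0 1) (λ.λ.1 0) (λ.λ.λ.0 1) (λ.λ.(λ.λ.0 1) (λ.λ.1 0))
  [2] λ.(λ.0 (λ.λ.1 0)) (λ.λ.λ.0 1) (λ.λ.(λ.λ.0 1) (λ.λ.1 0))
  [3] λ.(λ.λ.λ.0 1) (λ.λ.1 0) (λ.λ.(λ.λ.0 1) (λ.λ.1 0))
  [4] λ.(λ.λ.0 1) (λ.λ.(λ.λ.0 1) (λ.λ.1 0))
  [5] λ.λ.0 (λ.λ.(λ.λ.0 1) (λ.λ.1 0))
  [6] λ.λ.0 (λ.λ.λ.0 (λ.λ.1 0))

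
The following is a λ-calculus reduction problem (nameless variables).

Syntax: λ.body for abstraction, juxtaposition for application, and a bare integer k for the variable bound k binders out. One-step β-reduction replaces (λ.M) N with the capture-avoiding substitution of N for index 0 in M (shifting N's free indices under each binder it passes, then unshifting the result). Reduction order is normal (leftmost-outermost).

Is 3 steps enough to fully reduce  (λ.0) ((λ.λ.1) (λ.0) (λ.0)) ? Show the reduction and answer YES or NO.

  start: (λ.0) ((λ.λ.1) (λ.0) (λ.0))
  step 1: (λ.λ.1) (λ.0) (λ.0)
  step 2: (λ.λ.0) (λ.0)
  step 3: λ.0

Answer: YES — reaches normal form λ.0 in 3 ≤ 3 steps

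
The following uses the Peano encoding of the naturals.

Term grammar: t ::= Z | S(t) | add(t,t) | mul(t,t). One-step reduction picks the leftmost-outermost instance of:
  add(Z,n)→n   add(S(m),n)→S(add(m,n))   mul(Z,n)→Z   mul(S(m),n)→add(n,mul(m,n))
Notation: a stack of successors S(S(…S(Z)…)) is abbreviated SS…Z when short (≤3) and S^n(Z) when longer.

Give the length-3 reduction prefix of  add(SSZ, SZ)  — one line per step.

Answer: after 3 steps: SSSZ

Derivation:
  start: add(SSZ, SZ)
  [1] S(add(SZ, SZ))
  [2] S(S(add(Z, SZ)))
  [3] SSSZ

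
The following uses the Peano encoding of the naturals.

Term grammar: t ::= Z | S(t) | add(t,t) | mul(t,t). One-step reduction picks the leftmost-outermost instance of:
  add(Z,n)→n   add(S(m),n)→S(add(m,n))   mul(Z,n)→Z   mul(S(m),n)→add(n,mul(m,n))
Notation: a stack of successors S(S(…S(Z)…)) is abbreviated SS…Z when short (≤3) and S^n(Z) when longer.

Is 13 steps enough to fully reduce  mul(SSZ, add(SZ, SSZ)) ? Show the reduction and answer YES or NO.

  start: mul(SSZ, add(SZ, SSZ))
  →1  add(add(SZ, SSZ), mul(SZ, add(SZ, SSZ)))
  →2  add(S(add(Z, SSZ)), mul(SZ, add(SZ, SSZ)))
  →3  S(add(add(Z, SSZ), mul(SZ, add(SZ, SSZ))))
  →4  S(add(SSZ, mul(SZ, add(SZ, SSZ))))
  →5  S(S(add(SZ, mul(SZ, add(SZ, SSZ)))))
  →6  S(S(S(add(Z, mul(SZ, add(SZ, SSZ))))))
  →7  S(S(S(mul(SZ, add(SZ, SSZ)))))
  →8  S(S(S(add(add(SZ, SSZ), mul(Z, add(SZ, SSZ))))))
  →9  S(S(S(add(S(add(Z, SSZ)), mul(Z, add(SZ, SSZ))))))
  →10  S(S(S(S(add(add(Z, SSZ), mul(Z, add(SZ, SSZ)))))))
  →11  S(S(S(S(add(SSZ, mul(Z, add(SZ, SSZ)))))))
  →12  S(S(S(S(S(add(SZ, mul(Z, add(SZ, SSZ))))))))
  →13  S(S(S(S(S(S(add(Z, mul(Z, add(SZ, SSZ)))))))))

Answer: NO — after 13 steps the term is S(S(S(S(S(S(add(Z, mul(Z, add(SZ, SSZ))))))))), not yet normal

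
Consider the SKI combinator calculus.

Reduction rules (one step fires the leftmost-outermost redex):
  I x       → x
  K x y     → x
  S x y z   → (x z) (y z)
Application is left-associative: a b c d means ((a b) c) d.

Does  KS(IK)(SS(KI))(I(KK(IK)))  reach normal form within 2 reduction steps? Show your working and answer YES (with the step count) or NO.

  start: KS(IK)(SS(KI))(I(KK(IK)))
  →1  S(SS(KI))(I(KK(IK)))
  →2  S(SS(KI))(KK(IK))

Answer: NO — after 2 steps the term is S(SS(KI))(KK(IK)), not yet normal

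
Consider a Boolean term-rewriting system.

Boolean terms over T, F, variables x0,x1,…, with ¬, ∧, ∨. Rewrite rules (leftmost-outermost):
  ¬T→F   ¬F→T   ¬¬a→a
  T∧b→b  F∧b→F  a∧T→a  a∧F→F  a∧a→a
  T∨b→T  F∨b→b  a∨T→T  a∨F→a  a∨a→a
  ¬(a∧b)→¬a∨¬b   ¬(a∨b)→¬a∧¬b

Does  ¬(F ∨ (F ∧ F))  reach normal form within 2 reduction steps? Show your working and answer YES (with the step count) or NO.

  start: ¬(F ∨ (F ∧ F))
  step 1: ¬F ∧ ¬(F ∧ F)
  step 2: T ∧ ¬(F ∧ F)

Answer: NO — after 2 steps the term is T ∧ ¬(F ∧ F), not yet normal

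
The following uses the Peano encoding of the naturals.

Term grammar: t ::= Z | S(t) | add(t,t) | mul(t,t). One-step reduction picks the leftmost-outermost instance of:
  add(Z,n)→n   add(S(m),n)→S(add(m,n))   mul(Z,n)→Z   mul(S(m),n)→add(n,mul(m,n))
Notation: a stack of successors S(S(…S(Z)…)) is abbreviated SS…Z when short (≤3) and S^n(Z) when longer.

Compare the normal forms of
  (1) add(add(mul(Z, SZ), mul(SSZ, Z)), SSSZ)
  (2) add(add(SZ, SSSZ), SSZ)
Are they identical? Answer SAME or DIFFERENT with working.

Answer: DIFFERENT — A ⇓ SSSZ, B ⇓ S^6(Z)

Working:
Term A:
  start: add(add(mul(Z, SZ), mul(SSZ, Z)), SSSZ)
  step 1: add(add(Z, mul(SSZ, Z)), SSSZ)
  step 2: add(mul(SSZ, Z), SSSZ)
  step 3: add(add(Z, mul(SZ, Z)), SSSZ)
  step 4: add(mul(SZ, Z), SSSZ)
  step 5: add(add(Z, mul(Z, Z)), SSSZ)
  step 6: add(mul(Z, Z), SSSZ)
  step 7: add(Z, SSSZ)
  step 8: SSSZ

Term B:
  start: add(add(SZ, SSSZ), SSZ)
  step 1: add(S(add(Z, SSSZ)), SSZ)
  step 2: S(add(add(Z, SSSZ), SSZ))
  step 3: S(add(SSSZ, SSZ))
  step 4: S(S(add(SSZ, SSZ)))
  step 5: S(S(S(add(SZ, SSZ))))
  step 6: S(S(S(S(add(Z, SSZ)))))
  step 7: S^6(Z)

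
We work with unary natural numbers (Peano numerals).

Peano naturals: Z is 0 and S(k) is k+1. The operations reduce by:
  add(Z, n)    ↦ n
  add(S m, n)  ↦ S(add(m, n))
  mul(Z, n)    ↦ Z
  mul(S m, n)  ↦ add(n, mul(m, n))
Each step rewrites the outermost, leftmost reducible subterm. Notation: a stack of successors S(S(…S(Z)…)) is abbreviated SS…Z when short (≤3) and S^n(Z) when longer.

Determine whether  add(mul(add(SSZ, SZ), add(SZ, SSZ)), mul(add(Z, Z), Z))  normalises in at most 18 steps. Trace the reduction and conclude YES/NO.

  start: add(mul(add(SSZ, SZ), add(SZ, SSZ)), mul(add(Z, Z), Z))
  [1] add(mul(S(add(SZ, SZ)), add(SZ, SSZ)), mul(add(Z, Z), Z))
  [2] add(add(add(SZ, SSZ), mul(add(SZ, SZ), add(SZ, SSZ))), mul(add(Z, Z), Z))
  [3] add(add(S(add(Z, SSZ)), mul(add(SZ, SZ), add(SZ, SSZ))), mul(add(Z, Z), Z))
  [4] add(S(add(add(Z, SSZ), mul(add(SZ, SZ), add(SZ, SSZ)))), mul(add(Z, Z), Z))
  [5] S(add(add(add(Z, SSZ), mul(add(SZ, SZ), add(SZ, SSZ))), mul(add(Z, Z), Z)))
  [6] S(add(add(SSZ, mul(add(SZ, SZ), add(SZ, SSZ))), mul(add(Z, Z), Z)))
  [7] S(add(S(add(SZ, mul(add(SZ, SZ), add(SZ, SSZ)))), mul(add(Z, Z), Z)))
  [8] S(S(add(add(SZ, mul(add(SZ, SZ), add(SZ, SSZ))), mul(add(Z, Z), Z))))
  [9] S(S(add(S(add(Z, mul(add(SZ, SZ), add(SZ, SSZ)))), mul(add(Z, Z), Z))))
  [10] S(S(S(add(add(Z, mul(add(SZ, SZ), add(SZ, SSZ))), mul(add(Z, Z), Z)))))
  [11] S(S(S(add(mul(add(SZ, SZ), add(SZ, SSZ)), mul(add(Z, Z), Z)))))
  [12] S(S(S(add(mul(S(add(Z, SZ)), add(SZ, SSZ)), mul(add(Z, Z), Z)))))
  [13] S(S(S(add(add(add(SZ, SSZ), mul(add(Z, SZ), add(SZ, SSZ))), mul(add(Z, Z), Z)))))
  [14] S(S(S(add(add(S(add(Z, SSZ)), mul(add(Z, SZ), add(SZ, SSZ))), mul(add(Z, Z), Z)))))
  [15] S(S(S(add(S(add(add(Z, SSZ), mul(add(Z, SZ), add(SZ, SSZ)))), mul(add(Z, Z), Z)))))
  [16] S(S(S(S(add(add(add(Z, SSZ), mul(add(Z, SZ), add(SZ, SSZ))), mul(add(Z, Z), Z))))))
  [17] S(S(S(S(add(add(SSZ, mul(add(Z, SZ), add(SZ, SSZ))), mul(add(Z, Z), Z))))))
  [18] S(S(S(S(add(S(add(SZ, mul(add(Z, SZ), add(SZ, SSZ)))), mul(add(Z, Z), Z))))))

Answer: NO — after 18 steps the term is S(S(S(S(add(S(add(SZ, mul(add(Z, SZ), add(SZ, SSZ)))), mul(add(Z, Z), Z)))))), not yet normal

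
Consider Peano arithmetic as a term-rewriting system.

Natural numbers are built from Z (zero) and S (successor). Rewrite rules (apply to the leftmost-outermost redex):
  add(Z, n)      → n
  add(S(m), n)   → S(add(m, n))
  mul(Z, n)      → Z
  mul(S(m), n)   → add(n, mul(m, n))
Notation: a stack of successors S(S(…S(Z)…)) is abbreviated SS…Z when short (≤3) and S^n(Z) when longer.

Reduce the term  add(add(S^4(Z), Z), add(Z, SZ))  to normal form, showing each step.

Answer: normal form = S^5(Z)  (in 11 steps)

Derivation:
  start: add(add(S^4(Z), Z), add(Z, SZ))
  step 1: add(S(add(SSSZ, Z)), add(Z, SZ))
  step 2: S(add(add(SSSZ, Z), add(Z, SZ)))
  step 3: S(add(S(add(SSZ, Z)), add(Z, SZ)))
  step 4: S(S(add(add(SSZ, Z), add(Z, SZ))))
  step 5: S(S(add(S(add(SZ, Z)), add(Z, SZ))))
  step 6: S(S(S(add(add(SZ, Z), add(Z, SZ)))))
  step 7: S(S(S(add(S(add(Z, Z)), add(Z, SZ)))))
  step 8: S(S(S(S(add(add(Z, Z), add(Z, SZ))))))
  step 9: S(S(S(S(add(Z, add(Z, SZ))))))
  step 10: S(S(S(S(add(Z, SZ)))))
  step 11: S^5(Z)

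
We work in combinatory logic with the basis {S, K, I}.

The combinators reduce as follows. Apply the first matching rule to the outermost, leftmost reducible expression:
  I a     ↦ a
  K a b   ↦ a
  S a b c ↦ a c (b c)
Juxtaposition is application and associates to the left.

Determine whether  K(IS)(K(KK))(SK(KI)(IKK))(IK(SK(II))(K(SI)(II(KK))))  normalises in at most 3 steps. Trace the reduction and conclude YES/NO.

Answer: NO — after 3 steps the term is S(K(IKK)(KI(IKK)))(IK(SK(II))(K(SI)(II(KK)))), not yet normal

Reduction:
  start: K(IS)(K(KK))(SK(KI)(IKK))(IK(SK(II))(K(SI)(II(KK))))
  [1] IS(SK(KI)(IKK))(IK(SK(II))(K(SI)(II(KK))))
  [2] S(SK(KI)(IKK))(IK(SK(II))(K(SI)(II(KK))))
  [3] S(K(IKK)(KI(IKK)))(IK(SK(II))(K(SI)(II(KK))))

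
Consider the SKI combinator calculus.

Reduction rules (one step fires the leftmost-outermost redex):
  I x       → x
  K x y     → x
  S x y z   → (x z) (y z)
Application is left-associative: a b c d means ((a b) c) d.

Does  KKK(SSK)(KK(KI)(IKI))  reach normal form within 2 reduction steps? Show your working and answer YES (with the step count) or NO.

  start: KKK(SSK)(KK(KI)(IKI))
  step 1: K(SSK)(KK(KI)(IKI))
  step 2: SSK

Answer: YES — reaches normal form SSK in 2 ≤ 2 steps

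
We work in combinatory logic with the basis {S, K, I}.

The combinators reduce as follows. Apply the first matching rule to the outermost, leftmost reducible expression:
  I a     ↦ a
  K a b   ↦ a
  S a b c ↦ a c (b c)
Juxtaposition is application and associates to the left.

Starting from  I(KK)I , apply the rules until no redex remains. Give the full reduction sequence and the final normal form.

  start: I(KK)I
  [1] KKI
  [2] K

Answer: normal form = K  (in 2 steps)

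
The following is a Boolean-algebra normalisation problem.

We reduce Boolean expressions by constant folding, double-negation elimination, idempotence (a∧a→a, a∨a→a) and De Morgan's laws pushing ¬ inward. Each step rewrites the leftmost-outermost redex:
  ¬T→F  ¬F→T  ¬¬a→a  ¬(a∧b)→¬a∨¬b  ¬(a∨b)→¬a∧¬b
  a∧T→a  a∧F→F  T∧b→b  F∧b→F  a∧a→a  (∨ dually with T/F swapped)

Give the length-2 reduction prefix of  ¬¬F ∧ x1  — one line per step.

  start: ¬¬F ∧ x1
  →1  F ∧ x1
  →2  F

Answer: after 2 steps: F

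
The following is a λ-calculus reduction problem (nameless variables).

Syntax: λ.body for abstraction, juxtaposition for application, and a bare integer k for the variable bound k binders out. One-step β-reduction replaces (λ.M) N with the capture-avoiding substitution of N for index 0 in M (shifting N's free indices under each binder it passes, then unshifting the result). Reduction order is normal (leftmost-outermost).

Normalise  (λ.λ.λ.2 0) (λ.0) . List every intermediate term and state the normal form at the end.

  start: (λ.λ.λ.2 0) (λ.0)
  step 1: λ.λ.(λ.0) 0
  step 2: λ.λ.0

Answer: normal form = λ.λ.0  (in 2 steps)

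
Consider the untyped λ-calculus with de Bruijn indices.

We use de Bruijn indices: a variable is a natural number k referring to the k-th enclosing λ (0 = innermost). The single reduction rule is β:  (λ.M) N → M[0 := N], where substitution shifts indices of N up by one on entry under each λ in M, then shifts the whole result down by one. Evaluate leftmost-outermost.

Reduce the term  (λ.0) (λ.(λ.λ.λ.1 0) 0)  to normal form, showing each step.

Answer: normal form = λ.λ.λ.1 0  (in 2 steps)

Working:
  start: (λ.0) (λ.(λ.λ.λ.1 0) 0)
  →1  λ.(λ.λ.λ.1 0) 0
  →2  λ.λ.λ.1 0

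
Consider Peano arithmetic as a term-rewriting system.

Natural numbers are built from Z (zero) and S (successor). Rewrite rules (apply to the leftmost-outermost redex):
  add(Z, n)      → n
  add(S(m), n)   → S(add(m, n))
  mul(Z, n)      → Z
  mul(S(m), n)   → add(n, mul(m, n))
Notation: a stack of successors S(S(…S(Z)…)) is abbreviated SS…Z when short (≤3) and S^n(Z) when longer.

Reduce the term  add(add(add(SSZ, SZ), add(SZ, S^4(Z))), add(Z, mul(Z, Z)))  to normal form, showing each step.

  start: add(add(add(SSZ, SZ), add(SZ, S^4(Z))), add(Z, mul(Z, Z)))
  step 1: add(add(S(add(SZ, SZ)), add(SZ, S^4(Z))), add(Z, mul(Z, Z)))
  step 2: add(S(add(add(SZ, SZ), add(SZ, S^4(Z)))), add(Z, mul(Z, Z)))
  step 3: S(add(add(add(SZ, SZ), add(SZ, S^4(Z))), add(Z, mul(Z, Z))))
  step 4: S(add(add(S(add(Z, SZ)), add(SZ, S^4(Z))), add(Z, mul(Z, Z))))
  step 5: S(add(S(add(add(Z, SZ), add(SZ, S^4(Z)))), add(Z, mul(Z, Z))))
  step 6: S(S(add(add(add(Z, SZ), add(SZ, S^4(Z))), add(Z, mul(Z, Z)))))
  step 7: S(S(add(add(SZ, add(SZ, S^4(Z))), add(Z, mul(Z, Z)))))
  step 8: S(S(add(S(add(Z, add(SZ, S^4(Z)))), add(Z, mul(Z, Z)))))
  step 9: S(S(S(add(add(Z, add(SZ, S^4(Z))), add(Z, mul(Z, Z))))))
  step 10: S(S(S(add(add(SZ, S^4(Z)), add(Z, mul(Z, Z))))))
  step 11: S(S(S(add(S(add(Z, S^4(Z))), add(Z, mul(Z, Z))))))
  step 12: S(S(S(S(add(add(Z, S^4(Z)), add(Z, mul(Z, Z)))))))
  step 13: S(S(S(S(add(S^4(Z), add(Z, mul(Z, Z)))))))
  step 14: S(S(S(S(S(add(SSSZ, add(Z, mul(Z, Z))))))))
  step 15: S(S(S(S(S(S(add(SSZ, add(Z, mul(Z, Z)))))))))
  step 16: S(S(S(S(S(S(S(add(SZ, add(Z, mul(Z, Z))))))))))
  step 17: S(S(S(S(S(S(S(S(add(Z, add(Z, mul(Z, Z)))))))))))
  step 18: S(S(S(S(S(S(S(S(add(Z, mul(Z, Z))))))))))
  step 19: S(S(S(S(S(S(S(S(mul(Z, Z)))))))))
  step 20: S^8(Z)

Answer: normal form = S^8(Z)  (in 20 steps)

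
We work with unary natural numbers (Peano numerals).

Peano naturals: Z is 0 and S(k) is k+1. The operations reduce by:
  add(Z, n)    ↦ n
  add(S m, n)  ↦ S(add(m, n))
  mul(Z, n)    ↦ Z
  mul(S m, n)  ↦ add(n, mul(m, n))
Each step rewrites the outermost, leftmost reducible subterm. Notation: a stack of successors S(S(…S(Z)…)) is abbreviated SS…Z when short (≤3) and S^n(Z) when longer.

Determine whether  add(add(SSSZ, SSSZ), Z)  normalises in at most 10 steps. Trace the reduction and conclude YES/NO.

Answer: NO — after 10 steps the term is S(S(S(S(S(S(add(Z, Z))))))), not yet normal

Working:
  start: add(add(SSSZ, SSSZ), Z)
  [1] add(S(add(SSZ, SSSZ)), Z)
  [2] S(add(add(SSZ, SSSZ), Z))
  [3] S(add(S(add(SZ, SSSZ)), Z))
  [4] S(S(add(add(SZ, SSSZ), Z)))
  [5] S(S(add(S(add(Z, SSSZ)), Z)))
  [6] S(S(S(add(add(Z, SSSZ), Z))))
  [7] S(S(S(add(SSSZ, Z))))
  [8] S(S(S(S(add(SSZ, Z)))))
  [9] S(S(S(S(S(add(SZ, Z))))))
  [10] S(S(S(S(S(S(add(Z, Z)))))))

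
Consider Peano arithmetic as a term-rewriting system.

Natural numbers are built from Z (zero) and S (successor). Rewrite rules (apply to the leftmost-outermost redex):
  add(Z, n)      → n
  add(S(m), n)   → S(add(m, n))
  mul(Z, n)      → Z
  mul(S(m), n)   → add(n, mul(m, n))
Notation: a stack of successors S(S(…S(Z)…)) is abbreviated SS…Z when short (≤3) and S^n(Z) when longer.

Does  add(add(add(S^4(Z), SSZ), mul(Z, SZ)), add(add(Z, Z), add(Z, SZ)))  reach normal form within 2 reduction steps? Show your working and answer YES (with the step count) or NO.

Answer: NO — after 2 steps the term is add(S(add(add(SSSZ, SSZ), mul(Z, SZ))), add(add(Z, Z), add(Z, SZ))), not yet normal

Reduction:
  start: add(add(add(S^4(Z), SSZ), mul(Z, SZ)), add(add(Z, Z), add(Z, SZ)))
  →1  add(add(S(add(SSSZ, SSZ)), mul(Z, SZ)), add(add(Z, Z), add(Z, SZ)))
  →2  add(S(add(add(SSSZ, SSZ), mul(Z, SZ))), add(add(Z, Z), add(Z, SZ)))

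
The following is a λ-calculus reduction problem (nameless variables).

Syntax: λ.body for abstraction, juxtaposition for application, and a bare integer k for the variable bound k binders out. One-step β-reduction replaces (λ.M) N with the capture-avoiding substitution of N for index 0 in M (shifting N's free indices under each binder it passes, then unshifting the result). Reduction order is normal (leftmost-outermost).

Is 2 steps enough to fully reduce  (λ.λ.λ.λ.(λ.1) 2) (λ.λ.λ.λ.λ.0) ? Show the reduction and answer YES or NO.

Answer: YES — reaches normal form λ.λ.λ.0 in 2 ≤ 2 steps

Reduction:
  start: (λ.λ.λ.λ.(λ.1) 2) (λ.λ.λ.λ.λ.0)
  step 1: λ.λ.λ.(λ.1) 2
  step 2: λ.λ.λ.0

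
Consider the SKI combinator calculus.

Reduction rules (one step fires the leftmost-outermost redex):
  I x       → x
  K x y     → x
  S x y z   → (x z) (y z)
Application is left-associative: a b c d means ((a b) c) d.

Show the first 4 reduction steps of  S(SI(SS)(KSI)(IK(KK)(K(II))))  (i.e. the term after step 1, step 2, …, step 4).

Answer: after 4 steps: S(S(SSS)(IK(KK)(K(II))))

Derivation:
  start: S(SI(SS)(KSI)(IK(KK)(K(II))))
  →1  S(I(KSI)(SS(KSI))(IK(KK)(K(II))))
  →2  S(KSI(SS(KSI))(IK(KK)(K(II))))
  →3  S(S(SS(KSI))(IK(KK)(K(II))))
  →4  S(S(SSS)(IK(KK)(K(II))))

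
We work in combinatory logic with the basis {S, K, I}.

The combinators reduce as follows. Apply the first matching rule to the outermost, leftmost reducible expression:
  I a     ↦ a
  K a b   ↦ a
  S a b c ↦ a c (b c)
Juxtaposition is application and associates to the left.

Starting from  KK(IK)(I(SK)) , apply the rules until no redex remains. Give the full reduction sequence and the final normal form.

  start: KK(IK)(I(SK))
  →1  K(I(SK))
  →2  K(SK)

Answer: normal form = K(SK)  (in 2 steps)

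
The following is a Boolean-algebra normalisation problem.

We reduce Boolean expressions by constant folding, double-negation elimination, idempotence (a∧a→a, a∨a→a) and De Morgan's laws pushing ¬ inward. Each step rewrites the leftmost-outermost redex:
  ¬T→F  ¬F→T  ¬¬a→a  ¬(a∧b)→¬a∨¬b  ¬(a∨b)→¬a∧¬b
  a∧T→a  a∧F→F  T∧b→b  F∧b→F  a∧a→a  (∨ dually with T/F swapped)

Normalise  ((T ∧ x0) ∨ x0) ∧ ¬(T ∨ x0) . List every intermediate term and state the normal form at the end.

Answer: normal form = F  (in 6 steps)

Reduction:
  start: ((T ∧ x0) ∨ x0) ∧ ¬(T ∨ x0)
  →1  (x0 ∨ x0) ∧ ¬(T ∨ x0)
  →2  x0 ∧ ¬(T ∨ x0)
  →3  x0 ∧ (¬T ∧ ¬x0)
  →4  x0 ∧ (F ∧ ¬x0)
  →5  x0 ∧ F
  →6  F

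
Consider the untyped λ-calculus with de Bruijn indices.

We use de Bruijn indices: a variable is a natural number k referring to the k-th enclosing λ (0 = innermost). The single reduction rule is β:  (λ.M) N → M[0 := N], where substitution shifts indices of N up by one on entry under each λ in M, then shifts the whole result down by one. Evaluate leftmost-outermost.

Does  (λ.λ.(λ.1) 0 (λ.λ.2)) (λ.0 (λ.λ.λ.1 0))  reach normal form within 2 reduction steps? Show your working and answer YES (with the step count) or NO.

  start: (λ.λ.(λ.1) 0 (λ.λ.2)) (λ.0 (λ.λ.λ.1 0))
  step 1: λ.(λ.1) 0 (λ.λ.2)
  step 2: λ.0 (λ.λ.2)

Answer: YES — reaches normal form λ.0 (λ.λ.2) in 2 ≤ 2 steps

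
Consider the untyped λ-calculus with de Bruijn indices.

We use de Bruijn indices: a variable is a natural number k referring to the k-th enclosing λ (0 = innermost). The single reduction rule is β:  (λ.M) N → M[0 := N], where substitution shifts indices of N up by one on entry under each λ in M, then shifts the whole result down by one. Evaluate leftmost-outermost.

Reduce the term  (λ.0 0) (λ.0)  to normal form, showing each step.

Answer: normal form = λ.0  (in 2 steps)

Derivation:
  start: (λ.0 0) (λ.0)
  →1  (λ.0) (λ.0)
  →2  λ.0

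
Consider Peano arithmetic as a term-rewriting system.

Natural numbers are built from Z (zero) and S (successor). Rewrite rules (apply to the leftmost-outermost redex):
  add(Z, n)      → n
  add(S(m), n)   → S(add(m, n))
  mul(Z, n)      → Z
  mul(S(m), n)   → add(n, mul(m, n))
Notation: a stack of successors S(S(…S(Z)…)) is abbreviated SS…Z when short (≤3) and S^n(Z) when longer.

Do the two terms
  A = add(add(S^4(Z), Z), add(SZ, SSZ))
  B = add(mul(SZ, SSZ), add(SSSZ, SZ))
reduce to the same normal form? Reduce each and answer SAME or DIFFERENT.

Answer: DIFFERENT — A ⇓ S^7(Z), B ⇓ S^6(Z)

Derivation:
Term A:
  start: add(add(S^4(Z), Z), add(SZ, SSZ))
  step 1: add(S(add(SSSZ, Z)), add(SZ, SSZ))
  step 2: S(add(add(SSSZ, Z), add(SZ, SSZ)))
  step 3: S(add(S(add(SSZ, Z)), add(SZ, SSZ)))
  step 4: S(S(add(add(SSZ, Z), add(SZ, SSZ))))
  step 5: S(S(add(S(add(SZ, Z)), add(SZ, SSZ))))
  step 6: S(S(S(add(add(SZ, Z), add(SZ, SSZ)))))
  step 7: S(S(S(add(S(add(Z, Z)), add(SZ, SSZ)))))
  step 8: S(S(S(S(add(add(Z, Z), add(SZ, SSZ))))))
  step 9: S(S(S(S(add(Z, add(SZ, SSZ))))))
  step 10: S(S(S(S(add(SZ, SSZ)))))
  step 11: S(S(S(S(S(add(Z, SSZ))))))
  step 12: S^7(Z)

Term B:
  start: add(mul(SZ, SSZ), add(SSSZ, SZ))
  step 1: add(add(SSZ, mul(Z, SSZ)), add(SSSZ, SZ))
  step 2: add(S(add(SZ, mul(Z, SSZ))), add(SSSZ, SZ))
  step 3: S(add(add(SZ, mul(Z, SSZ)), add(SSSZ, SZ)))
  step 4: S(add(S(add(Z, mul(Z, SSZ))), add(SSSZ, SZ)))
  step 5: S(S(add(add(Z, mul(Z, SSZ)), add(SSSZ, SZ))))
  step 6: S(S(add(mul(Z, SSZ), add(SSSZ, SZ))))
  step 7: S(S(add(Z, add(SSSZ, SZ))))
  step 8: S(S(add(SSSZ, SZ)))
  step 9: S(S(S(add(SSZ, SZ))))
  step 10: S(S(S(S(add(SZ, SZ)))))
  step 11: S(S(S(S(S(add(Z, SZ))))))
  step 12: S^6(Z)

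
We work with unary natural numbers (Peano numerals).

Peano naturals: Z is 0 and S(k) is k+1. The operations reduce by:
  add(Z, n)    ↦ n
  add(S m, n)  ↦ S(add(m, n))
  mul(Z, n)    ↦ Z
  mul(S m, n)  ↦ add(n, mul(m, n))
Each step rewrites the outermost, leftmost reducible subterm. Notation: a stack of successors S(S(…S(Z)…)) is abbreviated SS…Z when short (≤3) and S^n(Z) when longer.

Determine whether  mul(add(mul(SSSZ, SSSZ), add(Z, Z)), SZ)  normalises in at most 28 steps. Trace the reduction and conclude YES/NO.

  start: mul(add(mul(SSSZ, SSSZ), add(Z, Z)), SZ)
  →1  mul(add(add(SSSZ, mul(SSZ, SSSZ)), add(Z, Z)), SZ)
  →2  mul(add(S(add(SSZ, mul(SSZ, SSSZ))), add(Z, Z)), SZ)
  →3  mul(S(add(add(SSZ, mul(SSZ, SSSZ)), add(Z, Z))), SZ)
  →4  add(SZ, mul(add(add(SSZ, mul(SSZ, SSSZ)), add(Z, Z)), SZ))
  →5  S(add(Z, mul(add(add(SSZ, mul(SSZ, SSSZ)), add(Z, Z)), SZ)))
  →6  S(mul(add(add(SSZ, mul(SSZ, SSSZ)), add(Z, Z)), SZ))
  →7  S(mul(add(S(add(SZ, mul(SSZ, SSSZ))), add(Z, Z)), SZ))
  →8  S(mul(S(add(add(SZ, mul(SSZ, SSSZ)), add(Z, Z))), SZ))
  →9  S(add(SZ, mul(add(add(SZ, mul(SSZ, SSSZ)), add(Z, Z)), SZ)))
  →10  S(S(add(Z, mul(add(add(SZ, mul(SSZ, SSSZ)), add(Z, Z)), SZ))))
  →11  S(S(mul(add(add(SZ, mul(SSZ, SSSZ)), add(Z, Z)), SZ)))
  →12  S(S(mul(add(S(add(Z, mul(SSZ, SSSZ))), add(Z, Z)), SZ)))
  →13  S(S(mul(S(add(add(Z, mul(SSZ, SSSZ)), add(Z, Z))), SZ)))
  →14  S(S(add(SZ, mul(add(add(Z, mul(SSZ, SSSZ)), add(Z, Z)), SZ))))
  →15  S(S(S(add(Z, mul(add(add(Z, mul(SSZ, SSSZ)), add(Z, Z)), SZ)))))
  →16  S(S(S(mul(add(add(Z, mul(SSZ, SSSZ)), add(Z, Z)), SZ))))
  →17  S(S(S(mul(add(mul(SSZ, SSSZ), add(Z, Z)), SZ))))
  →18  S(S(S(mul(add(add(SSSZ, mul(SZ, SSSZ)), add(Z, Z)), SZ))))
  →19  S(S(S(mul(add(S(add(SSZ, mul(SZ, SSSZ))), add(Z, Z)), SZ))))
  →20  S(S(S(mul(S(add(add(SSZ, mul(SZ, SSSZ)), add(Z, Z))), SZ))))
  →21  S(S(S(add(SZ, mul(add(add(SSZ, mul(SZ, SSSZ)), add(Z, Z)), SZ)))))
  →22  S(S(S(S(add(Z, mul(add(add(SSZ, mul(SZ, SSSZ)), add(Z, Z)), SZ))))))
  →23  S(S(S(S(mul(add(add(SSZ, mul(SZ, SSSZ)), add(Z, Z)), SZ)))))
  →24  S(S(S(S(mul(add(S(add(SZ, mul(SZ, SSSZ))), add(Z, Z)), SZ)))))
  →25  S(S(S(S(mul(S(add(add(SZ, mul(SZ, SSSZ)), add(Z, Z))), SZ)))))
  →26  S(S(S(S(add(SZ, mul(add(add(SZ, mul(SZ, SSSZ)), add(Z, Z)), SZ))))))
  →27  S(S(S(S(S(add(Z, mul(add(add(SZ, mul(SZ, SSSZ)), add(Z, Z)), SZ)))))))
  →28  S(S(S(S(S(mul(add(add(SZ, mul(SZ, SSSZ)), add(Z, Z)), SZ))))))

Answer: NO — after 28 steps the term is S(S(S(S(S(mul(add(add(SZ, mul(SZ, SSSZ)), add(Z, Z)), SZ)))))), not yet normal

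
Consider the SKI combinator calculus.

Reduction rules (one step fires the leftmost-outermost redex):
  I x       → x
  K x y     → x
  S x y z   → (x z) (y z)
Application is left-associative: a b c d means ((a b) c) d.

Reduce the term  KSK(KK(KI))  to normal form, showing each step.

  start: KSK(KK(KI))
  →1  S(KK(KI))
  →2  SK

Answer: normal form = SK  (in 2 steps)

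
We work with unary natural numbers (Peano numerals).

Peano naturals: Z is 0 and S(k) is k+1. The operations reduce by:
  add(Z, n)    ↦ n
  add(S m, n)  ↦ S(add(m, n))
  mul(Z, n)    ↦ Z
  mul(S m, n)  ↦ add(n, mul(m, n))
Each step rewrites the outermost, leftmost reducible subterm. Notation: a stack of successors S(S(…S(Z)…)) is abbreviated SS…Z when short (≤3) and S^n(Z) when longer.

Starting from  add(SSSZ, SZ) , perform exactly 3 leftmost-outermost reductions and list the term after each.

  start: add(SSSZ, SZ)
  [1] S(add(SSZ, SZ))
  [2] S(S(add(SZ, SZ)))
  [3] S(S(S(add(Z, SZ))))

Answer: after 3 steps: S(S(S(add(Z, SZ))))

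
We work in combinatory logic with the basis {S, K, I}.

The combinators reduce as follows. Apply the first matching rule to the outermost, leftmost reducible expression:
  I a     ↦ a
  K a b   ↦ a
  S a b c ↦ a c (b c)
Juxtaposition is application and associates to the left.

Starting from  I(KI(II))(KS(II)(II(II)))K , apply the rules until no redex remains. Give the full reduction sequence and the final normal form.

Answer: normal form = SIK  (in 7 steps)

Reduction:
  start: I(KI(II))(KS(II)(II(II)))K
  step 1: KI(II)(KS(II)(II(II)))K
  step 2: I(KS(II)(II(II)))K
  step 3: KS(II)(II(II))K
  step 4: S(II(II))K
  step 5: S(I(II))K
  step 6: S(II)K
  step 7: SIK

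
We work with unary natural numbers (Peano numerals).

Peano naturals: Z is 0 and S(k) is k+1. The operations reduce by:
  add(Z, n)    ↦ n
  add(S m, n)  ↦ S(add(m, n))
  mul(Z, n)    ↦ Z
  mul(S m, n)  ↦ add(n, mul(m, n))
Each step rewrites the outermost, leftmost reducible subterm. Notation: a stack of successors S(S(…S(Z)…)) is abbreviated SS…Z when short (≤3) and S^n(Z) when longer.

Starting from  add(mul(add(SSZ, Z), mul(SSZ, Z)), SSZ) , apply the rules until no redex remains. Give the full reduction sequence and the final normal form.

  start: add(mul(add(SSZ, Z), mul(SSZ, Z)), SSZ)
  [1] add(mul(S(add(SZ, Z)), mul(SSZ, Z)), SSZ)
  [2] add(add(mul(SSZ, Z), mul(add(SZ, Z), mul(SSZ, Z))), SSZ)
  [3] add(add(add(Z, mul(SZ, Z)), mul(add(SZ, Z), mul(SSZ, Z))), SSZ)
  [4] add(add(mul(SZ, Z), mul(add(SZ, Z), mul(SSZ, Z))), SSZ)
  [5] add(add(add(Z, mul(Z, Z)), mul(add(SZ, Z), mul(SSZ, Z))), SSZ)
  [6] add(add(mul(Z, Z), mul(add(SZ, Z), mul(SSZ, Z))), SSZ)
  [7] add(add(Z, mul(add(SZ, Z), mul(SSZ, Z))), SSZ)
  [8] add(mul(add(SZ, Z), mul(SSZ, Z)), SSZ)
  [9] add(mul(S(add(Z, Z)), mul(SSZ, Z)), SSZ)
  [10] add(add(mul(SSZ, Z), mul(add(Z, Z), mul(SSZ, Z))), SSZ)
  [11] add(add(add(Z, mul(SZ, Z)), mul(add(Z, Z), mul(SSZ, Z))), SSZ)
  [12] add(add(mul(SZ, Z), mul(add(Z, Z), mul(SSZ, Z))), SSZ)
  [13] add(add(add(Z, mul(Z, Z)), mul(add(Z, Z), mul(SSZ, Z))), SSZ)
  [14] add(add(mul(Z, Z), mul(add(Z, Z), mul(SSZ, Z))), SSZ)
  [15] add(add(Z, mul(add(Z, Z), mul(SSZ, Z))), SSZ)
  [16] add(mul(add(Z, Z), mul(SSZ, Z)), SSZ)
  [17] add(mul(Z, mul(SSZ, Z)), SSZ)
  [18] add(Z, SSZ)
  [19] SSZ

Answer: normal form = SSZ  (in 19 steps)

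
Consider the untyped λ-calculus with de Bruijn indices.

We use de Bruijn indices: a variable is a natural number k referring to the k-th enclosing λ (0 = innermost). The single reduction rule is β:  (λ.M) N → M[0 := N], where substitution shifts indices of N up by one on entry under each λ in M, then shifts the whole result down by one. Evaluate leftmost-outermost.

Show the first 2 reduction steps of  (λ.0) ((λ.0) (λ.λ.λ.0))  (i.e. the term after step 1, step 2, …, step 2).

  start: (λ.0) ((λ.0) (λ.λ.λ.0))
  →1  (λ.0) (λ.λ.λ.0)
  →2  λ.λ.λ.0

Answer: after 2 steps: λ.λ.λ.0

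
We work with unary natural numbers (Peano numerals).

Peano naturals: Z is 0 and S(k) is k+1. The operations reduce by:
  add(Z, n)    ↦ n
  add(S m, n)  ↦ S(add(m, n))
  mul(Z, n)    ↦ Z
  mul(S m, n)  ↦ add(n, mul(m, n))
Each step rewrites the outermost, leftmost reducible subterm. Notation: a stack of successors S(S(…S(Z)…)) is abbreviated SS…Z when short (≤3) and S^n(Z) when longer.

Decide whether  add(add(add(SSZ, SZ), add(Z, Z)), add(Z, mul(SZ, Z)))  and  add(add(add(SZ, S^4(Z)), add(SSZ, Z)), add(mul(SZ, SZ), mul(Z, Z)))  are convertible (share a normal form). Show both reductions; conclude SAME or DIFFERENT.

Answer: DIFFERENT — A ⇓ SSSZ, B ⇓ S^8(Z)

Working:
Term A:
  start: add(add(add(SSZ, SZ), add(Z, Z)), add(Z, mul(SZ, Z)))
  step 1: add(add(S(add(SZ, SZ)), add(Z, Z)), add(Z, mul(SZ, Z)))
  step 2: add(S(add(add(SZ, SZ), add(Z, Z))), add(Z, mul(SZ, Z)))
  step 3: S(add(add(add(SZ, SZ), add(Z, Z)), add(Z, mul(SZ, Z))))
  step 4: S(add(add(S(add(Z, SZ)), add(Z, Z)), add(Z, mul(SZ, Z))))
  step 5: S(add(S(add(add(Z, SZ), add(Z, Z))), add(Z, mul(SZ, Z))))
  step 6: S(S(add(add(add(Z, SZ), add(Z, Z)), add(Z, mul(SZ, Z)))))
  step 7: S(S(add(add(SZ, add(Z, Z)), add(Z, mul(SZ, Z)))))
  step 8: S(S(add(S(add(Z, add(Z, Z))), add(Z, mul(SZ, Z)))))
  step 9: S(S(S(add(add(Z, add(Z, Z)), add(Z, mul(SZ, Z))))))
  step 10: S(S(S(add(add(Z, Z), add(Z, mul(SZ, Z))))))
  step 11: S(S(S(add(Z, add(Z, mul(SZ, Z))))))
  step 12: S(S(S(add(Z, mul(SZ, Z)))))
  step 13: S(S(S(mul(SZ, Z))))
  step 14: S(S(S(add(Z, mul(Z, Z)))))
  step 15: S(S(S(mul(Z, Z))))
  step 16: SSSZ

Term B:
  start: add(add(add(SZ, S^4(Z)), add(SSZ, Z)), add(mul(SZ, SZ), mul(Z, Z)))
  step 1: add(add(S(add(Z, S^4(Z))), add(SSZ, Z)), add(mul(SZ, SZ), mul(Z, Z)))
  step 2: add(S(add(add(Z, S^4(Z)), add(SSZ, Z))), add(mul(SZ, SZ), mul(Z, Z)))
  step 3: S(add(add(add(Z, S^4(Z)), add(SSZ, Z)), add(mul(SZ, SZ), mul(Z, Z))))
  step 4: S(add(add(S^4(Z), add(SSZ, Z)), add(mul(SZ, SZ), mul(Z, Z))))
  step 5: S(add(S(add(SSSZ, add(SSZ, Z))), add(mul(SZ, SZ), mul(Z, Z))))
  step 6: S(S(add(add(SSSZ, add(SSZ, Z)), add(mul(SZ, SZ), mul(Z, Z)))))
  step 7: S(S(add(S(add(SSZ, add(SSZ, Z))), add(mul(SZ, SZ), mul(Z, Z)))))
  step 8: S(S(S(add(add(SSZ, add(SSZ, Z)), add(mul(SZ, SZ), mul(Z, Z))))))
  step 9: S(S(S(add(S(add(SZ, add(SSZ, Z))), add(mul(SZ, SZ), mul(Z, Z))))))
  step 10: S(S(S(S(add(add(SZ, add(SSZ, Z)), add(mul(SZ, SZ), mul(Z, Z)))))))
  step 11: S(S(S(S(add(S(add(Z, add(SSZ, Z))), add(mul(SZ, SZ), mul(Z, Z)))))))
  step 12: S(S(S(S(S(add(add(Z, add(SSZ, Z)), add(mul(SZ, SZ), mul(Z, Z))))))))
  step 13: S(S(S(S(S(add(add(SSZ, Z), add(mul(SZ, SZ), mul(Z, Z))))))))
  step 14: S(S(S(S(S(add(S(add(SZ, Z)), add(mul(SZ, SZ), mul(Z, Z))))))))
  step 15: S(S(S(S(S(S(add(add(SZ, Z), add(mul(SZ, SZ), mul(Z, Z)))))))))
  step 16: S(S(S(S(S(S(add(S(add(Z, Z)), add(mul(SZ, SZ), mul(Z, Z)))))))))
  step 17: S(S(S(S(S(S(S(add(add(Z, Z), add(mul(SZ, SZ), mul(Z, Z))))))))))
  step 18: S(S(S(S(S(S(S(add(Z, add(mul(SZ, SZ), mul(Z, Z))))))))))
  step 19: S(S(S(S(S(S(S(add(mul(SZ, SZ), mul(Z, Z)))))))))
  step 20: S(S(S(S(S(S(S(add(add(SZ, mul(Z, SZ)), mul(Z, Z)))))))))
  step 21: S(S(S(S(S(S(S(add(S(add(Z, mul(Z, SZ))), mul(Z, Z)))))))))
  step 22: S(S(S(S(S(S(S(S(add(add(Z, mul(Z, SZ)), mul(Z, Z))))))))))
  step 23: S(S(S(S(S(S(S(S(add(mul(Z, SZ), mul(Z, Z))))))))))
  step 24: S(S(S(S(S(S(S(S(add(Z, mul(Z, Z))))))))))
  step 25: S(S(S(S(S(S(S(S(mul(Z, Z)))))))))
  step 26: S^8(Z)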